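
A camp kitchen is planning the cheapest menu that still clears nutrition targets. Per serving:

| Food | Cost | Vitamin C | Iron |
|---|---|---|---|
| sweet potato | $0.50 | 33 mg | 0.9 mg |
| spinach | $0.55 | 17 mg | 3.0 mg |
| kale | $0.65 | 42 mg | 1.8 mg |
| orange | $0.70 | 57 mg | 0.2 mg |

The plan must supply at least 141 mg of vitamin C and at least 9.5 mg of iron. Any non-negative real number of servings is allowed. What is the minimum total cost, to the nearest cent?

$2.62

sweet potato only: max(141/33, 9.5/0.9) = 10.56 servings → $5.28.
spinach only: max(141/17, 9.5/3.0) = 8.294 servings → $4.56.
kale only: max(141/42, 9.5/1.8) = 5.278 servings → $3.43.
orange only: max(141/57, 9.5/0.2) = 47.5 servings → $33.25.
sweet potato + spinach with both tight: 3.124 servings and 2.229 servings → $2.79.
sweet potato + kale with both targets exact would need a negative amount; discard.
sweet potato + orange: intersection lies outside the first quadrant.
spinach + kale with both tight: 1.522 servings and 2.741 servings → $2.62.
spinach + orange with both tight: 3.063 servings and 1.56 servings → $2.78.
kale + orange: intersection lies outside the first quadrant.
Cheapest feasible corner: $2.62.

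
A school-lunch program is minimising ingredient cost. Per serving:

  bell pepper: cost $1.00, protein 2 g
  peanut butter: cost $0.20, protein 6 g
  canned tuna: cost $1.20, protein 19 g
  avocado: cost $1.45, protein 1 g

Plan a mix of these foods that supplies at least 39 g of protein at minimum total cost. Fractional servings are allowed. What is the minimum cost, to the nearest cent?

Cost per g of protein: peanut butter $0.0333, canned tuna $0.0632, bell pepper $0.5000, avocado $1.4500.
With no serving limits, use only peanut butter: 39 g / 6 g = 6.5 servings × $0.20 = $1.30.

$1.30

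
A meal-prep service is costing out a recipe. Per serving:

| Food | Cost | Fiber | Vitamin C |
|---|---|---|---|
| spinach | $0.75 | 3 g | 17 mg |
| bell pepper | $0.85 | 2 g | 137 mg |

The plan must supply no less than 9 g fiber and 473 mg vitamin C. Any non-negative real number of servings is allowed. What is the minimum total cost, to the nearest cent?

For a min-cost LP with two ≥-constraints, a basic feasible solution has at most two positive variables.
spinach only: max(9/3, 473/17) = 27.82 servings → $20.87.
bell pepper only: max(9/2, 473/137) = 4.5 servings → $3.83.
spinach + bell pepper with both tight: 0.7613 servings and 3.358 servings → $3.43.
The minimum over all feasible corners is $3.43.

$3.43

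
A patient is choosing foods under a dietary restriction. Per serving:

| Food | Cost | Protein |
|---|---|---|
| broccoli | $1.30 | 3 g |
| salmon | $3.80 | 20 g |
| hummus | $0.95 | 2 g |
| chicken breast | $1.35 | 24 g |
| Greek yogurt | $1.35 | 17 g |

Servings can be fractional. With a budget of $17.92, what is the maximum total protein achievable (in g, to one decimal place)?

318.6 g

Protein per dollar: chicken breast 17.78, Greek yogurt 12.59, salmon 5.263, broccoli 2.308, hummus 2.105.
With no serving limits, spend the whole cost allowance on chicken breast: $17.92 / $1.35 × 24 g = 318.6 g.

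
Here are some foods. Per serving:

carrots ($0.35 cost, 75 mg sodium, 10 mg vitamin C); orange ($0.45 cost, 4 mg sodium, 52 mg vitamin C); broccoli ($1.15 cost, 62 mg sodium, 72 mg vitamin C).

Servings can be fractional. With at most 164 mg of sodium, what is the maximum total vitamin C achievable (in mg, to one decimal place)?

2132.0 mg

Vitamin C per mg sodium: orange 13, broccoli 1.161, carrots 0.1333.
With no serving limits, spend the whole sodium allowance on orange: 164 mg / 4 mg × 52 mg = 2132.0 mg.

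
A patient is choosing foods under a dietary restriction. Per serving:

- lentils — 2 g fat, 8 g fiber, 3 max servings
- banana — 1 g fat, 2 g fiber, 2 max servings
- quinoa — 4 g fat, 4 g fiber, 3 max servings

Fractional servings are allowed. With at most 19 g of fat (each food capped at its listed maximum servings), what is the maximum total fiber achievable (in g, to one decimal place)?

39.0 g

Fiber per g fat: lentils 4, banana 2, quinoa 1.
Take 3 servings of lentils: uses 6 g fat, +24.0 g fiber (running total 24.0 g).
Take 2 servings of banana: uses 2 g fat, +4.0 g fiber (running total 28.0 g).
Take 2.75 servings of quinoa: uses 11 g fat, +11.0 g fiber (running total 39.0 g).
Filling greedily by fiber-per-g fat is optimal for one linear limit, giving 39.0 g.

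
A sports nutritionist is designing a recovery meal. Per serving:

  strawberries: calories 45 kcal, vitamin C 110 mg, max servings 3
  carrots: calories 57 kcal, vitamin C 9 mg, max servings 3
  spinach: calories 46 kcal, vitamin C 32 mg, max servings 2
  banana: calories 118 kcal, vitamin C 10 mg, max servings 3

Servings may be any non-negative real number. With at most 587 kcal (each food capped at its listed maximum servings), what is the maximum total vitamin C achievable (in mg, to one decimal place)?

437.0 mg

Vitamin C per kcal: strawberries 2.444, spinach 0.6957, carrots 0.1579, banana 0.08475.
Take 3 servings of strawberries: uses 135 kcal, +330.0 mg vitamin C (running total 330.0 mg).
Take 2 servings of spinach: uses 92 kcal, +64.0 mg vitamin C (running total 394.0 mg).
Take 3 servings of carrots: uses 171 kcal, +27.0 mg vitamin C (running total 421.0 mg).
Take 1.602 servings of banana: uses 189 kcal, +16.0 mg vitamin C (running total 437.0 mg).
Filling greedily by vitamin C-per-kcal is optimal for one linear limit, giving 437.0 mg.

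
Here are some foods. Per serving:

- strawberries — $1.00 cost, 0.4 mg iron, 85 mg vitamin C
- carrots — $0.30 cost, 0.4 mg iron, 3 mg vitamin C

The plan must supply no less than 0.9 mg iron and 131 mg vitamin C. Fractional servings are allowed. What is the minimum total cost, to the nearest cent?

$1.74

Two binding constraints pin down two serving amounts, so the optimal mix uses at most two foods. The candidates are each food alone (scaled to the tighter of iron/vitamin C) and each pair with both constraints tight.
strawberries only: max(0.9/0.4, 131/85) = 2.25 servings → $2.25.
carrots only: max(0.9/0.4, 131/3) = 43.67 servings → $13.10.
strawberries + carrots with both tight: 1.515 servings and 0.7348 servings → $1.74.
The minimum over all feasible corners is $1.74.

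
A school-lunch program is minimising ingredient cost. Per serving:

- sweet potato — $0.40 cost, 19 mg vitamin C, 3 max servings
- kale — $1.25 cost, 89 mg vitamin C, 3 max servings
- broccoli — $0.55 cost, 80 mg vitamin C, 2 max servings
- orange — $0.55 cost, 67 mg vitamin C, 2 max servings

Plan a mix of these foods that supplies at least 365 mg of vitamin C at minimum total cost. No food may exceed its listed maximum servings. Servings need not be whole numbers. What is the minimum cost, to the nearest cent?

Cost per mg of vitamin C: broccoli $0.0069, orange $0.0082, kale $0.0140, sweet potato $0.0211.
Take 2 servings of broccoli: +160.0 mg vitamin C for $1.10 (total $1.10, still need 205.0 mg).
Take 2 servings of orange: +134.0 mg vitamin C for $1.10 (total $2.20, still need 71.0 mg).
Take 0.7978 servings of kale: +71.0 mg vitamin C for $1.00 (total $3.20, still need 0.0 mg).
Filling from the cheapest source first is optimal under one linear minimum: $3.20.

$3.20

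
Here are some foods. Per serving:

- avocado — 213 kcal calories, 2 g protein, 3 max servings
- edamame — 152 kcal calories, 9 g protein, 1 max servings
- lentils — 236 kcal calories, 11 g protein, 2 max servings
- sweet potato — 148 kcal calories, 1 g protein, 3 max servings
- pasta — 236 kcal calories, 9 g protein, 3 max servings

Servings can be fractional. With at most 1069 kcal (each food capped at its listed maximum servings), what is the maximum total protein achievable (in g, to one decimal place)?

Protein per kcal: edamame 0.05921, lentils 0.04661, pasta 0.03814, avocado 0.00939, sweet potato 0.006757.
Take 1 serving of edamame: uses 152 kcal, +9.0 g protein (running total 9.0 g).
Take 2 servings of lentils: uses 472 kcal, +22.0 g protein (running total 31.0 g).
Take 1.886 servings of pasta: uses 445 kcal, +17.0 g protein (running total 48.0 g).
Filling greedily by protein-per-kcal is optimal for one linear limit, giving 48.0 g.

48.0 g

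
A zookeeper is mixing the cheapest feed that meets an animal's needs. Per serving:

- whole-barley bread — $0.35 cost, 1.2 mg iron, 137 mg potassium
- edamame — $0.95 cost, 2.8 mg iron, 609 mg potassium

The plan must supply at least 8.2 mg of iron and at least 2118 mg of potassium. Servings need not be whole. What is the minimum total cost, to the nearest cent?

$3.30

whole-barley bread only: max(8.2/1.2, 2118/137) = 15.46 servings → $5.41.
edamame only: max(8.2/2.8, 2118/609) = 3.478 servings → $3.30.
whole-barley bread + edamame with both targets exact would need a negative amount; discard.
Cheapest feasible corner: $3.30.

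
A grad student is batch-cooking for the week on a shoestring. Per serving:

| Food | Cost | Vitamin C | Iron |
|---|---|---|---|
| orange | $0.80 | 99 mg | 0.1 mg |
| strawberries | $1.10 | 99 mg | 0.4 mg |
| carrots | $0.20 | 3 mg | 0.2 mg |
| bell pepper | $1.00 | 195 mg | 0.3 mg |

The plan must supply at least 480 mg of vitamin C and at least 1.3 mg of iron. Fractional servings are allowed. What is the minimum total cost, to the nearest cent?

A basic optimal solution has at most two foods positive. Try each food alone and each pair with both targets met exactly.
orange only: max(480/99, 1.3/0.1) = 13 servings → $10.40.
strawberries only: max(480/99, 1.3/0.4) = 4.848 servings → $5.33.
carrots only: max(480/3, 1.3/0.2) = 160 servings → $32.00.
bell pepper only: max(480/195, 1.3/0.3) = 4.333 servings → $4.33.
orange + strawberries with both tight: 2.131 servings and 2.717 servings → $4.69.
orange + carrots with both tight: 4.723 servings and 4.138 servings → $4.61.
orange + bell pepper: the both-tight solution has a negative serving — not a feasible corner.
strawberries + carrots with both targets exact would need a negative amount; discard.
strawberries + bell pepper with both tight: 2.267 servings and 1.311 servings → $3.80.
carrots + bell pepper with both tight: 2.874 servings and 2.417 servings → $2.99.
So the least-cost plan costs $2.99.

$2.99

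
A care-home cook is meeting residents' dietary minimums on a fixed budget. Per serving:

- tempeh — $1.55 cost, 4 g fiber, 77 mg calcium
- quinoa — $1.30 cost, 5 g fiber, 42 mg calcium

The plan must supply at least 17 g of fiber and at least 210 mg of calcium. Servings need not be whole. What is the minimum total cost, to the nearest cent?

tempeh only: max(17/4, 210/77) = 4.25 servings → $6.59.
quinoa only: max(17/5, 210/42) = 5 servings → $6.50.
tempeh + quinoa with both tight: 1.548 servings and 2.161 servings → $5.21.
Cheapest feasible corner: $5.21.

$5.21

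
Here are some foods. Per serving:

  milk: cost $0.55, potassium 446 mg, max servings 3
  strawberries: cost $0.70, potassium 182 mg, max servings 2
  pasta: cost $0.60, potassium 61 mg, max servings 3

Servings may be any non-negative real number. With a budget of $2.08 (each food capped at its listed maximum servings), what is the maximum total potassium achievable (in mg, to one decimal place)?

1449.8 mg

Potassium per dollar: milk 810.9, strawberries 260, pasta 101.7.
Take 3 servings of milk: spends $1.65, +1338.0 mg potassium (running total 1338.0 mg).
Take 0.6143 servings of strawberries: spends $0.43, +111.8 mg potassium (running total 1449.8 mg).
Greedy by best ratio exhausts the cost allowance optimally: 1449.8 mg.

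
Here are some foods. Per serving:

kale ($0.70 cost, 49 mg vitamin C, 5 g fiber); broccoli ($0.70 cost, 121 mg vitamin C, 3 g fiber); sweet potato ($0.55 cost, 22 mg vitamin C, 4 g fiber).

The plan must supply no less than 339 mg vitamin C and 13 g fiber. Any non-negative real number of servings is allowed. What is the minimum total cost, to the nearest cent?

An LP optimum is at a vertex; with two nutrient constraints at most two foods are used. Check each candidate.
kale only: max(339/49, 13/5) = 6.918 servings → $4.84.
broccoli only: max(339/121, 13/3) = 4.333 servings → $3.03.
sweet potato only: max(339/22, 13/4) = 15.41 servings → $8.47.
kale + broccoli with both tight: 1.214 servings and 2.31 servings → $2.47.
kale + sweet potato: intersection lies outside the first quadrant.
broccoli + sweet potato with both tight: 2.56 servings and 1.33 servings → $2.52.
The minimum over all feasible corners is $2.47.

$2.47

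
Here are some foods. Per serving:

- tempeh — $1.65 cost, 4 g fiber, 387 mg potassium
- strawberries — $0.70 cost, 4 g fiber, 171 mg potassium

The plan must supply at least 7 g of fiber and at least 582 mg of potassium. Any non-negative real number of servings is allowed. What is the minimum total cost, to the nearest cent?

$2.38

With two linear requirements the optimum uses one or two foods; enumerate the corners.
tempeh only: max(7/4, 582/387) = 1.75 servings → $2.89.
strawberries only: max(7/4, 582/171) = 3.404 servings → $2.38.
tempeh + strawberries with both tight: 1.309 servings and 0.441 servings → $2.47.
Cheapest feasible corner: $2.38.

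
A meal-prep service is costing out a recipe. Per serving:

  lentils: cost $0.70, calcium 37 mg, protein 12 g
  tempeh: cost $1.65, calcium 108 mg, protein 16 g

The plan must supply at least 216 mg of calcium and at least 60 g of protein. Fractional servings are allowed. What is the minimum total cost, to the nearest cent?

$3.88

Check every corner: each single food scaled to meet both minima, and each pair solved so both constraints bind.
lentils only: max(216/37, 60/12) = 5.838 servings → $4.09.
tempeh only: max(216/108, 60/16) = 3.75 servings → $6.19.
lentils + tempeh with both tight: 4.295 servings and 0.5284 servings → $3.88.
The minimum over all feasible corners is $3.88.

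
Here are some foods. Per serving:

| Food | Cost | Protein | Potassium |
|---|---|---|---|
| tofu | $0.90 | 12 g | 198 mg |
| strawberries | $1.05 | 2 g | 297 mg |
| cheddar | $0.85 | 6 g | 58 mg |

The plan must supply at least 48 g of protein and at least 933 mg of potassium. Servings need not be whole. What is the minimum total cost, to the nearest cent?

$4.08

For a min-cost LP with two ≥-constraints, a basic feasible solution has at most two positive variables.
tofu only: max(48/12, 933/198) = 4.712 servings → $4.24.
strawberries only: max(48/2, 933/297) = 24 servings → $25.20.
cheddar only: max(48/6, 933/58) = 16.09 servings → $13.67.
tofu + strawberries with both tight: 3.911 servings and 0.5341 servings → $4.08.
tofu + cheddar: the both-tight solution has a negative serving — not a feasible corner.
strawberries + cheddar with both tight: 1.689 servings and 7.437 servings → $8.09.
The minimum over all feasible corners is $4.08.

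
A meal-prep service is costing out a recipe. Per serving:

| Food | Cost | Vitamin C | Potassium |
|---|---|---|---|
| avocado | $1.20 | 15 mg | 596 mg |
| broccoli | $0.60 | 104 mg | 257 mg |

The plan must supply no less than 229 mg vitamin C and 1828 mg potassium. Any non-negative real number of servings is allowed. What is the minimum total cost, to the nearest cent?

$3.84

The cheapest plan sits at a corner of the feasible region — with two constraints it uses at most two foods.
avocado only: max(229/15, 1828/596) = 15.27 servings → $18.32.
broccoli only: max(229/104, 1828/257) = 7.113 servings → $4.27.
avocado + broccoli with both tight: 2.258 servings and 1.876 servings → $3.84.
So the least-cost plan costs $3.84.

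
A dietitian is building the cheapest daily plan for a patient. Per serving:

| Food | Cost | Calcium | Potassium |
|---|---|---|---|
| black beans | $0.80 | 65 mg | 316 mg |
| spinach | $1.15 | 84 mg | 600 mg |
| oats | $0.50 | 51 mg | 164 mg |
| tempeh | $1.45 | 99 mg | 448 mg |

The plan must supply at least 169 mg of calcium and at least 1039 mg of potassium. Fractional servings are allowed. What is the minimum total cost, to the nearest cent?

$2.15

This is a tiny linear program; its minimum lies at a vertex of the feasible set. List the vertices and price them.
black beans only: max(169/65, 1039/316) = 3.288 servings → $2.63.
spinach only: max(169/84, 1039/600) = 2.012 servings → $2.31.
oats only: max(169/51, 1039/164) = 6.335 servings → $3.17.
tempeh only: max(169/99, 1039/448) = 2.319 servings → $3.36.
black beans + spinach with both tight: 1.134 servings and 1.134 servings → $2.21.
black beans + oats: the both-tight solution has a negative serving — not a feasible corner.
black beans + tempeh with both targets exact would need a negative amount; discard.
spinach + oats with both tight: 1.502 servings and 0.8395 servings → $2.15.
spinach + tempeh with both tight: 1.247 servings and 0.6488 servings → $2.38.
oats + tempeh: the both-tight solution has a negative serving — not a feasible corner.
Cheapest feasible corner: $2.15.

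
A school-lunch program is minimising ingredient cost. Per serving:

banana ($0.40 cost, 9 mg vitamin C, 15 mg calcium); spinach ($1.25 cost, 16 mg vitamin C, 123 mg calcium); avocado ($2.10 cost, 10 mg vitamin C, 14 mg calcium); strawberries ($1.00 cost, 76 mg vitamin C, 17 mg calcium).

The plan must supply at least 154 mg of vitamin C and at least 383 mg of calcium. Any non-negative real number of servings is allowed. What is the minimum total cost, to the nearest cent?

$5.06

For a min-cost LP with two ≥-constraints, a basic feasible solution has at most two positive variables.
banana only: max(154/9, 383/15) = 25.53 servings → $10.21.
spinach only: max(154/16, 383/123) = 9.625 servings → $12.03.
avocado only: max(154/10, 383/14) = 27.36 servings → $57.45.
strawberries only: max(154/76, 383/17) = 22.53 servings → $22.53.
banana + spinach with both tight: 14.78 servings and 1.311 servings → $7.55.
banana + avocado: intersection lies outside the first quadrant.
banana + strawberries: intersection lies outside the first quadrant.
spinach + avocado with both tight: 1.664 servings and 12.74 servings → $28.83.
spinach + strawberries with both tight: 2.919 servings and 1.412 servings → $5.06.
avocado + strawberries: the both-tight solution has a negative serving — not a feasible corner.
So the least-cost plan costs $5.06.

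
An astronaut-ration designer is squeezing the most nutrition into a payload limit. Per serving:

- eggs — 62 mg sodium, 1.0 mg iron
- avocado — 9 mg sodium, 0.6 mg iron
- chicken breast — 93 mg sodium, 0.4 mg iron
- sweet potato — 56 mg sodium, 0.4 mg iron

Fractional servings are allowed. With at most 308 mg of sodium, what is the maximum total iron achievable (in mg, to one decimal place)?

20.5 mg

Iron per mg sodium: avocado 0.06667, eggs 0.01613, sweet potato 0.007143, chicken breast 0.004301.
With no serving limits, spend the whole sodium allowance on avocado: 308 mg / 9 mg × 0.6 mg = 20.5 mg.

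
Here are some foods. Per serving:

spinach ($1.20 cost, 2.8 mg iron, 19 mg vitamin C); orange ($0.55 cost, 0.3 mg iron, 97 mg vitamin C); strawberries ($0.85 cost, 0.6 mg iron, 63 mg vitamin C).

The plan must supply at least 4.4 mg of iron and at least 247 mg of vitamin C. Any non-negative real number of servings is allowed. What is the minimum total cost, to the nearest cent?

$2.85

An LP optimum is at a vertex; with two nutrient constraints at most two foods are used. Check each candidate.
spinach only: max(4.4/2.8, 247/19) = 13 servings → $15.60.
orange only: max(4.4/0.3, 247/97) = 14.67 servings → $8.07.
strawberries only: max(4.4/0.6, 247/63) = 7.333 servings → $6.23.
spinach + orange with both tight: 1.326 servings and 2.287 servings → $2.85.
spinach + strawberries with both tight: 0.7818 servings and 3.685 servings → $4.07.
orange + strawberries: the both-tight solution has a negative serving — not a feasible corner.
The minimum over all feasible corners is $2.85.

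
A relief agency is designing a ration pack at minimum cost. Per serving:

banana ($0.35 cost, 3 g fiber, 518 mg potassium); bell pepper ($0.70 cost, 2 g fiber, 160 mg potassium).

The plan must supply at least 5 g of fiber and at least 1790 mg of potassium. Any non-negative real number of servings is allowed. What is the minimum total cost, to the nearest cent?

$1.21

Minimising a linear cost over {fiber ≥ 5, potassium ≥ 1790, servings ≥ 0} — the optimum is at a vertex, using one or two foods.
banana only: max(5/3, 1790/518) = 3.456 servings → $1.21.
bell pepper only: max(5/2, 1790/160) = 11.19 servings → $7.83.
banana + bell pepper with both targets exact would need a negative amount; discard.
The minimum over all feasible corners is $1.21.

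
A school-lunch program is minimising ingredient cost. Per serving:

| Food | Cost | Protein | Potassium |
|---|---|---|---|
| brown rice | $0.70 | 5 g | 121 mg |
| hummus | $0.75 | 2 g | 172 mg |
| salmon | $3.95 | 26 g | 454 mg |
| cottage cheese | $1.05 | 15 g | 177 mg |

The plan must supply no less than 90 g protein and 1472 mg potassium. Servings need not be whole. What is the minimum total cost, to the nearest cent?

Compare the cost at each extreme point of the feasible region.
brown rice only: max(90/5, 1472/121) = 18 servings → $12.60.
hummus only: max(90/2, 1472/172) = 45 servings → $33.75.
salmon only: max(90/26, 1472/454) = 3.462 servings → $13.67.
cottage cheese only: max(90/15, 1472/177) = 8.316 servings → $8.73.
brown rice + hummus: intersection lies outside the first quadrant.
brown rice + salmon: the both-tight solution has a negative serving — not a feasible corner.
brown rice + cottage cheese with both tight: 6.613 servings and 3.796 servings → $8.61.
hummus + salmon with both targets exact would need a negative amount; discard.
hummus + cottage cheese with both tight: 2.763 servings and 5.632 servings → $7.99.
salmon + cottage cheese with both tight: 2.785 servings and 1.172 servings → $12.23.
So the least-cost plan costs $7.99.

$7.99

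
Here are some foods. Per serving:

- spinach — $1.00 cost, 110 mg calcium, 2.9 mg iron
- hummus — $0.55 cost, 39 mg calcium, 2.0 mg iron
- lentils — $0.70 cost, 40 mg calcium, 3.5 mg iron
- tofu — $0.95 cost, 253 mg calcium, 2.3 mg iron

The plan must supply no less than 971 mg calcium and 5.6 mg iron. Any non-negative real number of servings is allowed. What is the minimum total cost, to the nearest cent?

$3.65

At the optimum either one food covers both requirements or two foods hit both targets exactly; no other combination can be cheaper.
spinach only: max(971/110, 5.6/2.9) = 8.827 servings → $8.83.
hummus only: max(971/39, 5.6/2.0) = 24.9 servings → $13.69.
lentils only: max(971/40, 5.6/3.5) = 24.27 servings → $16.99.
tofu only: max(971/253, 5.6/2.3) = 3.838 servings → $3.65.
spinach + hummus: intersection lies outside the first quadrant.
spinach + lentils: the both-tight solution has a negative serving — not a feasible corner.
spinach + tofu: intersection lies outside the first quadrant.
hummus + lentils: the both-tight solution has a negative serving — not a feasible corner.
hummus + tofu: the both-tight solution has a negative serving — not a feasible corner.
lentils + tofu: intersection lies outside the first quadrant.
The minimum over all feasible corners is $3.65.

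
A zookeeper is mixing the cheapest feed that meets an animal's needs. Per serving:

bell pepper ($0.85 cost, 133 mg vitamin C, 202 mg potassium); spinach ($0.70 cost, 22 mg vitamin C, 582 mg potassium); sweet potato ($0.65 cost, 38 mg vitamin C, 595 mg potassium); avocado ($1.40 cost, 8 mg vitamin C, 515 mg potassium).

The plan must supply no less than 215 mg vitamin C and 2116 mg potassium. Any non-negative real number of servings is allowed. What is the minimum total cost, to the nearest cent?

The cheapest plan sits at a corner of the feasible region — with two constraints it uses at most two foods.
bell pepper only: max(215/133, 2116/202) = 10.48 servings → $8.90.
spinach only: max(215/22, 2116/582) = 9.773 servings → $6.84.
sweet potato only: max(215/38, 2116/595) = 5.658 servings → $3.68.
avocado only: max(215/8, 2116/515) = 26.88 servings → $37.62.
bell pepper + spinach with both tight: 1.077 servings and 3.262 servings → $3.20.
bell pepper + sweet potato with both tight: 0.665 servings and 3.331 servings → $2.73.
bell pepper + avocado with both tight: 1.402 servings and 3.559 servings → $6.17.
spinach + sweet potato: the both-tight solution has a negative serving — not a feasible corner.
spinach + avocado with both targets exact would need a negative amount; discard.
sweet potato + avocado: intersection lies outside the first quadrant.
Cheapest feasible corner: $2.73.

$2.73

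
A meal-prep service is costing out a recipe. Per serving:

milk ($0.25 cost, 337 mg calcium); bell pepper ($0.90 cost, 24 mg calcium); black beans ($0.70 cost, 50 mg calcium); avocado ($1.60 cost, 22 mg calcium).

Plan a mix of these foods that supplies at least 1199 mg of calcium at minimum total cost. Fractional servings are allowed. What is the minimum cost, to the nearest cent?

$0.89

Cost per mg of calcium: milk $0.0007, black beans $0.0140, bell pepper $0.0375, avocado $0.0727.
With no serving limits, use only milk: 1199 mg / 337 mg = 3.558 servings × $0.25 = $0.89.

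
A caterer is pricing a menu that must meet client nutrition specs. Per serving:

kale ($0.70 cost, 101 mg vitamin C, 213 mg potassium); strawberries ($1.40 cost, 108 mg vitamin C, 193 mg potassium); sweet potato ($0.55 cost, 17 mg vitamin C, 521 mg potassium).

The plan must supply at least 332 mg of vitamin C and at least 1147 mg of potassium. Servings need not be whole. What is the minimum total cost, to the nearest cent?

$2.70

This is a tiny linear program; its minimum lies at a vertex of the feasible set. List the vertices and price them.
kale only: max(332/101, 1147/213) = 5.385 servings → $3.77.
strawberries only: max(332/108, 1147/193) = 5.943 servings → $8.32.
sweet potato only: max(332/17, 1147/521) = 19.53 servings → $10.74.
kale + strawberries with both targets exact would need a negative amount; discard.
kale + sweet potato with both tight: 3.132 servings and 0.921 servings → $2.70.
strawberries + sweet potato with both tight: 2.896 servings and 1.129 servings → $4.68.
Cheapest feasible corner: $2.70.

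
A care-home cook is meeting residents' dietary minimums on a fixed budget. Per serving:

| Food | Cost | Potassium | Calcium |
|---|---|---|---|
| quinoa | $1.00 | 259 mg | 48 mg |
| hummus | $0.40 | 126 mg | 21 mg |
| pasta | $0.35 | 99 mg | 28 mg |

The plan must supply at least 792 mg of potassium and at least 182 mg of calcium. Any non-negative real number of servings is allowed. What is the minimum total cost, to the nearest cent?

$2.67

For a min-cost LP with two ≥-constraints, a basic feasible solution has at most two positive variables.
quinoa only: max(792/259, 182/48) = 3.792 servings → $3.79.
hummus only: max(792/126, 182/21) = 8.667 servings → $3.47.
pasta only: max(792/99, 182/28) = 8 servings → $2.80.
quinoa + hummus with both targets exact would need a negative amount; discard.
quinoa + pasta with both tight: 1.663 servings and 3.649 servings → $2.94.
hummus + pasta with both tight: 2.87 servings and 4.348 servings → $2.67.
Cheapest feasible corner: $2.67.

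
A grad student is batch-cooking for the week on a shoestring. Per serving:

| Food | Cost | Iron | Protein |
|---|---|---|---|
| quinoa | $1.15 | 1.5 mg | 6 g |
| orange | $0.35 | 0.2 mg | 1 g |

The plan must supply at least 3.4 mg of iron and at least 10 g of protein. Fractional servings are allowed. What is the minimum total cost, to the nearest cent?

The cheapest plan sits at a corner of the feasible region — with two constraints it uses at most two foods.
quinoa only: max(3.4/1.5, 10/6) = 2.267 servings → $2.61.
orange only: max(3.4/0.2, 10/1) = 17 servings → $5.95.
quinoa + orange: the both-tight solution has a negative serving — not a feasible corner.
The minimum over all feasible corners is $2.61.

$2.61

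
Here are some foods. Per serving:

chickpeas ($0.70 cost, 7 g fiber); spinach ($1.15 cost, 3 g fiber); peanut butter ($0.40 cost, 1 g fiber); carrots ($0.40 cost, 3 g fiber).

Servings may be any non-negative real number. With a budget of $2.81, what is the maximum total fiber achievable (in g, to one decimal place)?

Fiber per dollar: chickpeas 10, carrots 7.5, spinach 2.609, peanut butter 2.5.
With no serving limits, spend the whole cost allowance on chickpeas: $2.81 / $0.70 × 7 g = 28.1 g.

28.1 g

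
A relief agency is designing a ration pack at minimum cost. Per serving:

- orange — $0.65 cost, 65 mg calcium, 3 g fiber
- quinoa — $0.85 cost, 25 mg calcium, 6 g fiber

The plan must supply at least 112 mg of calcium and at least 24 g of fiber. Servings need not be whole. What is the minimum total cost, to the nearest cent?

Minimising a linear cost over {calcium ≥ 112, fiber ≥ 24, servings ≥ 0} — the optimum is at a vertex, using one or two foods.
orange only: max(112/65, 24/3) = 8 servings → $5.20.
quinoa only: max(112/25, 24/6) = 4.48 servings → $3.81.
orange + quinoa with both tight: 0.2286 servings and 3.886 servings → $3.45.
The minimum over all feasible corners is $3.45.

$3.45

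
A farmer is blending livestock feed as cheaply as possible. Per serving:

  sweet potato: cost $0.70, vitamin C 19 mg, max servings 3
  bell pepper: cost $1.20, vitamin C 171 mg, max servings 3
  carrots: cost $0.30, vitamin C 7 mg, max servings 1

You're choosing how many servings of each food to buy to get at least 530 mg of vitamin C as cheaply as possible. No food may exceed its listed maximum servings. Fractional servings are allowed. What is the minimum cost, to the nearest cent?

Cost per mg of vitamin C: bell pepper $0.0070, sweet potato $0.0368, carrots $0.0429.
Take 3 servings of bell pepper: +513.0 mg vitamin C for $3.60 (total $3.60, still need 17.0 mg).
Take 0.8947 servings of sweet potato: +17.0 mg vitamin C for $0.63 (total $4.23, still need 0.0 mg).
Filling from the cheapest source first is optimal under one linear minimum: $4.23.

$4.23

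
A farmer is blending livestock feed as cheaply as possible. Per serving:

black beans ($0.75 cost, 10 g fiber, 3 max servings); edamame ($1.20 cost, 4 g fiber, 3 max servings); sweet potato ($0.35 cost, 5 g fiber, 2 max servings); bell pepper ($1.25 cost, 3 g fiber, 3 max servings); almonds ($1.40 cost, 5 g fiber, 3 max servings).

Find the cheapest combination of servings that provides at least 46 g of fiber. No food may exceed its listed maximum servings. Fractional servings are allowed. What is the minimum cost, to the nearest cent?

$4.63

Cost per g of fiber: sweet potato $0.0700, black beans $0.0750, almonds $0.2800, edamame $0.3000, bell pepper $0.4167.
Take 2 servings of sweet potato: +10.0 g fiber for $0.70 (total $0.70, still need 36.0 g).
Take 3 servings of black beans: +30.0 g fiber for $2.25 (total $2.95, still need 6.0 g).
Take 1.2 servings of almonds: +6.0 g fiber for $1.68 (total $4.63, still need 0.0 g).
Filling from the cheapest source first is optimal under one linear minimum: $4.63.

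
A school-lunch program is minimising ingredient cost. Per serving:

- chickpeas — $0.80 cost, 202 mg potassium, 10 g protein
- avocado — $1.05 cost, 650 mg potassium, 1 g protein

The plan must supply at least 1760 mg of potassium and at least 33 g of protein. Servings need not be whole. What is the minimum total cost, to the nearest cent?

$4.32

Compare the cost at each extreme point of the feasible region.
chickpeas only: max(1760/202, 33/10) = 8.713 servings → $6.97.
avocado only: max(1760/650, 33/1) = 33 servings → $34.65.
chickpeas + avocado with both tight: 3.126 servings and 1.736 servings → $4.32.
Cheapest feasible corner: $4.32.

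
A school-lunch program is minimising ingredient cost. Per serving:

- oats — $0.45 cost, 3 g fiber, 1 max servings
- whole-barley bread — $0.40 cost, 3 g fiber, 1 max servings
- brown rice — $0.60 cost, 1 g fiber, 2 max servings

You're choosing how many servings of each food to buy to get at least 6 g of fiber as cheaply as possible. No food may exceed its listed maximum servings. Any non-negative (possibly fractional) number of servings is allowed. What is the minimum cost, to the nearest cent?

Cost per g of fiber: whole-barley bread $0.1333, oats $0.1500, brown rice $0.6000.
Take 1 serving of whole-barley bread: +3.0 g fiber for $0.40 (total $0.40, still need 3.0 g).
Take 1 serving of oats: +3.0 g fiber for $0.45 (total $0.85, still need 0.0 g).
Greedy by cheapest-per-g is optimal for a single linear constraint, so the minimum cost is $0.85.

$0.85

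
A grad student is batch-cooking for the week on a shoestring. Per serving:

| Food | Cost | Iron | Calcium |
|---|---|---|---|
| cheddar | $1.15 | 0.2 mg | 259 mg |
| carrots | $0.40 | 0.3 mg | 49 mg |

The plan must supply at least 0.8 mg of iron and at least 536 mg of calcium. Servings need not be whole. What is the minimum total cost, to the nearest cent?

$2.65

Minimising a linear cost over {iron ≥ 0.8, calcium ≥ 536, servings ≥ 0} — the optimum is at a vertex, using one or two foods.
cheddar only: max(0.8/0.2, 536/259) = 4 servings → $4.60.
carrots only: max(0.8/0.3, 536/49) = 10.94 servings → $4.38.
cheddar + carrots with both tight: 1.791 servings and 1.473 servings → $2.65.
So the least-cost plan costs $2.65.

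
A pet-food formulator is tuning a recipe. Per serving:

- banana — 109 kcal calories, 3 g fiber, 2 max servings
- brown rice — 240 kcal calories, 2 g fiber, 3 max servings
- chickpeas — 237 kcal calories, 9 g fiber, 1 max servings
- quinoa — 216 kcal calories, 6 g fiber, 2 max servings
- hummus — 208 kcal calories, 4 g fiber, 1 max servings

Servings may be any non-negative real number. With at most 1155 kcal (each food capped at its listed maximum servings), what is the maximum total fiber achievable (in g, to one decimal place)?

31.5 g

Fiber per kcal: chickpeas 0.03797, quinoa 0.02778, banana 0.02752, hummus 0.01923, brown rice 0.008333.
Take 1 serving of chickpeas: uses 237 kcal, +9.0 g fiber (running total 9.0 g).
Take 2 servings of quinoa: uses 432 kcal, +12.0 g fiber (running total 21.0 g).
Take 2 servings of banana: uses 218 kcal, +6.0 g fiber (running total 27.0 g).
Take 1 serving of hummus: uses 208 kcal, +4.0 g fiber (running total 31.0 g).
Take 0.25 servings of brown rice: uses 60 kcal, +0.5 g fiber (running total 31.5 g).
Filling greedily by fiber-per-kcal is optimal for one linear limit, giving 31.5 g.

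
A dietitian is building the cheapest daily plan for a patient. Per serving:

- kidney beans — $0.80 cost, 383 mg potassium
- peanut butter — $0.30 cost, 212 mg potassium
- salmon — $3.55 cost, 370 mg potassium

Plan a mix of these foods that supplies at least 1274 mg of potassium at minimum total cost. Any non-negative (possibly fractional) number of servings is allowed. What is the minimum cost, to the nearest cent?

Cost per mg of potassium: peanut butter $0.0014, kidney beans $0.0021, salmon $0.0096.
With no serving limits, use only peanut butter: 1274 mg / 212 mg = 6.009 servings × $0.30 = $1.80.

$1.80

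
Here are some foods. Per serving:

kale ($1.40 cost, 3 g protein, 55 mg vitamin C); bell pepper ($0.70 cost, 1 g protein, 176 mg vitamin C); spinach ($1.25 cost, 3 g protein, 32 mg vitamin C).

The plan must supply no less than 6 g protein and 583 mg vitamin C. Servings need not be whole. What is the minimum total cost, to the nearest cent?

A basic optimal solution has at most two foods positive. Try each food alone and each pair with both targets met exactly.
kale only: max(6/3, 583/55) = 10.6 servings → $14.84.
bell pepper only: max(6/1, 583/176) = 6 servings → $4.20.
spinach only: max(6/3, 583/32) = 18.22 servings → $22.77.
kale + bell pepper with both tight: 1 serving and 3 servings → $3.50.
kale + spinach with both targets exact would need a negative amount; discard.
bell pepper + spinach with both tight: 3.139 servings and 0.9536 servings → $3.39.
The minimum over all feasible corners is $3.39.

$3.39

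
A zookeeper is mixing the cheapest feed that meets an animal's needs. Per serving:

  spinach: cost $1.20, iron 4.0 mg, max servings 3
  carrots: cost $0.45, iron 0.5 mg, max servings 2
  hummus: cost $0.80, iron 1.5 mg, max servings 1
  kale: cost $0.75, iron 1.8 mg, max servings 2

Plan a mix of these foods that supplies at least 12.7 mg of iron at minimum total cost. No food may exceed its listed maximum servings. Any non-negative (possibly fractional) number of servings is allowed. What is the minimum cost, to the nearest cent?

$3.89

Cost per mg of iron: spinach $0.3000, kale $0.4167, hummus $0.5333, carrots $0.9000.
Take 3 servings of spinach: +12.0 mg iron for $3.60 (total $3.60, still need 0.7 mg).
Take 0.3889 servings of kale: +0.7 mg iron for $0.29 (total $3.89, still need 0.0 mg).
Greedy by cheapest-per-mg is optimal for a single linear constraint, so the minimum cost is $3.89.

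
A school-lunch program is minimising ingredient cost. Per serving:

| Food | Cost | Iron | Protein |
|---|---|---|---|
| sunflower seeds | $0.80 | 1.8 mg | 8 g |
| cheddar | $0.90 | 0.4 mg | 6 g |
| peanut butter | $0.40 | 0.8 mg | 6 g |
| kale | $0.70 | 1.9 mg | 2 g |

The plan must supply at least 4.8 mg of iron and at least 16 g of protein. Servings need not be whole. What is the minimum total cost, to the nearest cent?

The cheapest plan sits at a corner of the feasible region — with two constraints it uses at most two foods.
sunflower seeds only: max(4.8/1.8, 16/8) = 2.667 servings → $2.13.
cheddar only: max(4.8/0.4, 16/6) = 12 servings → $10.80.
peanut butter only: max(4.8/0.8, 16/6) = 6 servings → $2.40.
kale only: max(4.8/1.9, 16/2) = 8 servings → $5.60.
sunflower seeds + cheddar: the both-tight solution has a negative serving — not a feasible corner.
sunflower seeds + peanut butter with both targets exact would need a negative amount; discard.
sunflower seeds + kale with both tight: 1.793 servings and 0.8276 servings → $2.01.
cheddar + peanut butter: intersection lies outside the first quadrant.
cheddar + kale with both tight: 1.962 servings and 2.113 servings → $3.25.
peanut butter + kale with both tight: 2.122 servings and 1.633 servings → $1.99.
The minimum over all feasible corners is $1.99.

$1.99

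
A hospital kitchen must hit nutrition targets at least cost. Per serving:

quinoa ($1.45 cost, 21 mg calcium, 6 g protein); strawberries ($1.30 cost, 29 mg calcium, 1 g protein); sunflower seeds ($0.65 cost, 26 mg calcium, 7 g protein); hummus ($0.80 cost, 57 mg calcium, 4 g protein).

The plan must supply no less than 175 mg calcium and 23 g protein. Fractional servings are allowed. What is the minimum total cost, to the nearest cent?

$3.05

A basic optimal solution has at most two foods positive. Try each food alone and each pair with both targets met exactly.
quinoa only: max(175/21, 23/6) = 8.333 servings → $12.08.
strawberries only: max(175/29, 23/1) = 23 servings → $29.90.
sunflower seeds only: max(175/26, 23/7) = 6.731 servings → $4.38.
hummus only: max(175/57, 23/4) = 5.75 servings → $4.60.
quinoa + strawberries with both tight: 3.216 servings and 3.706 servings → $9.48.
quinoa + sunflower seeds: intersection lies outside the first quadrant.
quinoa + hummus with both tight: 2.368 servings and 2.198 servings → $5.19.
strawberries + sunflower seeds with both tight: 3.542 servings and 2.78 servings → $6.41.
strawberries + hummus: intersection lies outside the first quadrant.
sunflower seeds + hummus with both tight: 2.071 servings and 2.125 servings → $3.05.
The minimum over all feasible corners is $3.05.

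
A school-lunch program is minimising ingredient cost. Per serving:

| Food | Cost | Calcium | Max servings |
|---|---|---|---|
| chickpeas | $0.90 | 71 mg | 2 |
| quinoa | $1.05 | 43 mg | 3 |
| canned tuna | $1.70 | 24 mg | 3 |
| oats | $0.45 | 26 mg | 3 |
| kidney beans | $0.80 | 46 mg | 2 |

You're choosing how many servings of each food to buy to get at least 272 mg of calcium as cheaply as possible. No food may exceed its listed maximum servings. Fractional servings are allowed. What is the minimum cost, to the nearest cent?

$4.05

Cost per mg of calcium: chickpeas $0.0127, oats $0.0173, kidney beans $0.0174, quinoa $0.0244, canned tuna $0.0708.
Take 2 servings of chickpeas: +142.0 mg calcium for $1.80 (total $1.80, still need 130.0 mg).
Take 3 servings of oats: +78.0 mg calcium for $1.35 (total $3.15, still need 52.0 mg).
Take 1.13 servings of kidney beans: +52.0 mg calcium for $0.90 (total $4.05, still need 0.0 mg).
Filling from the cheapest source first is optimal under one linear minimum: $4.05.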